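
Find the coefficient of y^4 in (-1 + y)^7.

-35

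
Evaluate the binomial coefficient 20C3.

C(20,3) = (20·19·18) / 3! = 6840 / 6 = 1140.

1140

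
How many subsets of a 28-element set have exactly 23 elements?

98280

Choose the 23 positions: C(28,23) = 98280.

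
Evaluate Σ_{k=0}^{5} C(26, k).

83682

1 + 26 + 325 + 2600 + 14950 + 65780 = 83682.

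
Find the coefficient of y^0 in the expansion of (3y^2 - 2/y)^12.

General term: C(12,j)·(3y^2)^j·(-2/y)^(12-j), with y-exponent 2j − 1(12−j) = 3j − 12.
Set 3j − 12 = 0: j = 4.
C(12,4) = 495; 3^4 = 81; (-2)^8 = 256.
Coefficient = 495 · 81 · 256 = 10264320.

10264320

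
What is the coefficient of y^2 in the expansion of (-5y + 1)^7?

525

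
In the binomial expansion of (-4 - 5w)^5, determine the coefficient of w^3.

-20000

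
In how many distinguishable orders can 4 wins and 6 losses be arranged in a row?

Choose positions for the wins: C(10,4) = 210.

210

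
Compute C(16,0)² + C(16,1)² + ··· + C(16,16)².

601080390

Σ C(16,r)² is the coefficient of x^16 in (1+x)^16(1+x)^16 = (1+x)^32, i.e. C(32,16) = 601080390.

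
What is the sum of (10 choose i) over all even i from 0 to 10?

Even-i terms of row 10 sum to 2^9 = 512.

512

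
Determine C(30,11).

54627300

C(30,11) = (30·29·28·27·26·25·24·23·22·21·20) / 11! = 2180547008640000 / 39916800 = 54627300.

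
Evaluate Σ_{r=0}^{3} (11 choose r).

232

1 + 11 + 55 + 165 = 232.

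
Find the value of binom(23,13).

1144066

C(23,13) = C(23,10) by symmetry.
C(23,10) = (23·22·21·20·19·18·17·16·15·14) / 10! = 4151586700800 / 3628800 = 1144066.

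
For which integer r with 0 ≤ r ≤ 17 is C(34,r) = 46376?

4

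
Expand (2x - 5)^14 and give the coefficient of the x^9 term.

The general term is C(14,j)·(2x)^j·(-5)^(14-j); the x^9 term has j = 9.
C(14,9) = 2002.
Coefficient = C(14,9) · 2^9 · (-5)^5 = 2002 · 512 · (-3125) = -3203200000.

-3203200000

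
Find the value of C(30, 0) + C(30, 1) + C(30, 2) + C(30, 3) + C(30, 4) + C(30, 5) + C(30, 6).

1 + 30 + 435 + 4060 + 27405 + 142506 + 593775 = 768212.

768212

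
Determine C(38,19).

35345263800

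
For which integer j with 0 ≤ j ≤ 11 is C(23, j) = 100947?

6

C(23,j) increases on 0 ≤ j ≤ 11. C(23,5) = 33649 and C(23,6) = 100947, so j = 6.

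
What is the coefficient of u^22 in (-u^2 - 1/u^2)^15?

General term: C(15,j)·(-u^2)^j·(-1/u^2)^(15-j), with u-exponent 2j − 2(15−j) = 4j − 30.
Set 4j − 30 = 22: j = 13.
C(15,13) = 105; (-1)^13 = -1; (-1)^2 = 1.
Coefficient = 105 · (-1) · 1 = -105.

-105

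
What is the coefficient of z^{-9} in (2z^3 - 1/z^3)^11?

-5280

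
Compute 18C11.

31824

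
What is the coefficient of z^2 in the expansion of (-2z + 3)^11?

The general term is C(11,j)·(-2z)^j·(3)^(11-j); the z^2 term has j = 2.
C(11,2) = 55.
Coefficient = C(11,2) · (-2)^2 · 3^9 = 55 · 4 · 19683 = 4330260.

4330260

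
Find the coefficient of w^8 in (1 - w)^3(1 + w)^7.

-3

Coefficient of w^8 = Σ_{j} C(3,j)·(-1)^j·C(7,8-j)·1^(8-j) for j from 1 to 3.
= (-3) + 21 + (-21) = -3.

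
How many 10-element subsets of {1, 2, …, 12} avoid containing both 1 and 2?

21

All 10-subsets: C(12,10) = 66. Those containing both fixed elements: C(10,8) = 45.
66 − 45 = 21.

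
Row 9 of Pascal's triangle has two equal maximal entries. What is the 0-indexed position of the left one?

4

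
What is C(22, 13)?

497420

C(22,13) = C(22,9) by symmetry.
C(22,9) = (22·21·20·19·18·17·16·15·14) / 9! = 180503769600 / 362880 = 497420.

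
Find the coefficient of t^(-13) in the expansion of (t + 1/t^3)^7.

General term: C(7,j)·(t)^j·(1/t^3)^(7-j), with t-exponent 1j − 3(7−j) = 4j − 21.
Set 4j − 21 = -13: j = 2.
C(7,2) = 21; 1^2 = 1; 1^5 = 1.
Coefficient = 21 · 1 · 1 = 21.

21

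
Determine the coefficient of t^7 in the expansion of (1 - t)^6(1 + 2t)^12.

Coefficient of t^7 = Σ_{j} C(6,j)·(-1)^j·C(12,7-j)·2^(7-j) for j from 0 to 6.
= 101376 + (-354816) + 380160 + (-158400) + 26400 + (-1584) + 24 = -6840.

-6840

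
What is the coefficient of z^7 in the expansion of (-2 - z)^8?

16

The general term is C(8,j)·(-2)^j·(-z)^(8-j); the z^7 term has j = 1.
C(8,1) = 8.
Coefficient = C(8,1) · (-2)^1 · (-1)^7 = 8 · (-2) · (-1) = 16.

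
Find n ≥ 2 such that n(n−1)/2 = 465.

31

n(n−1)/2 = 465 ⇒ n(n−1) = 930. Since 31·30 = 930, n = 31.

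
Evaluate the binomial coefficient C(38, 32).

2760681

C(38,32) = C(38,6) by symmetry.
C(38,6) = (38·37·36·35·34·33) / 6! = 1987690320 / 720 = 2760681.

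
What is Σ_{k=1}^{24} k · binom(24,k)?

Differentiating (1+x)^24 and setting x=1: Σ k·C(24,k) = 24·2^23 = 201326592.

201326592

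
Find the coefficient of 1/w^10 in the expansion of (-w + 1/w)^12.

General term: C(12,j)·(-w)^j·(1/w)^(12-j), with w-exponent 1j − 1(12−j) = 2j − 12.
Set 2j − 12 = -10: j = 1.
C(12,1) = 12; (-1)^1 = -1; 1^11 = 1.
Coefficient = 12 · (-1) · 1 = -12.

-12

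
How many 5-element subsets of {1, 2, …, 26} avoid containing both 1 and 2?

All 5-subsets: C(26,5) = 65780. Those containing both fixed elements: C(24,3) = 2024.
65780 − 2024 = 63756.

63756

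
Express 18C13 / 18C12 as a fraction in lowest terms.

C(n,k+1)/C(n,k) = (n−k)/(k+1) = (18−12)/(12+1) = 6/13.

6/13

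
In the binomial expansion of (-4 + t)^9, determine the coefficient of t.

589824

The general term is C(9,j)·(-4)^j·(t)^(9-j); the t^1 term has j = 8.
C(9,8) = 9.
Coefficient = C(9,8) · (-4)^8 = 9 · 65536 = 589824.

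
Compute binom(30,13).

119759850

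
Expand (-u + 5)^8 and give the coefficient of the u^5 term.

-7000

The general term is C(8,j)·(-u)^j·(5)^(8-j); the u^5 term has j = 5.
C(8,5) = 56.
Coefficient = C(8,5) · (-1)^5 · 5^3 = 56 · (-1) · 125 = -7000.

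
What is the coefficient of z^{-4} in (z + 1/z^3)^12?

General term: C(12,j)·(z)^j·(1/z^3)^(12-j), with z-exponent 1j − 3(12−j) = 4j − 36.
Set 4j − 36 = -4: j = 8.
C(12,8) = 495; 1^8 = 1; 1^4 = 1.
Coefficient = 495 · 1 · 1 = 495.

495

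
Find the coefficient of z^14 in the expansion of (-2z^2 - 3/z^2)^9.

General term: C(9,j)·(-2z^2)^j·(-3/z^2)^(9-j), with z-exponent 2j − 2(9−j) = 4j − 18.
Set 4j − 18 = 14: j = 8.
C(9,8) = 9; (-2)^8 = 256; (-3)^1 = -3.
Coefficient = 9 · 256 · (-3) = -6912.

-6912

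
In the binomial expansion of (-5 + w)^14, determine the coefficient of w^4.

The general term is C(14,j)·(-5)^j·(w)^(14-j); the w^4 term has j = 10.
C(14,10) = 1001.
Coefficient = C(14,10) · (-5)^10 = 1001 · 9765625 = 9775390625.

9775390625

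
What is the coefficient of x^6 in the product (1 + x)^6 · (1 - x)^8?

-5

Coefficient of x^6 = Σ_{j} C(6,j)·1^j·C(8,6-j)·(-1)^(6-j) for j from 0 to 6.
= 28 + (-336) + 1050 + (-1120) + 420 + (-48) + 1 = -5.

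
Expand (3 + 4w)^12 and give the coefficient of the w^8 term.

The general term is C(12,j)·(3)^j·(4w)^(12-j); the w^8 term has j = 4.
C(12,4) = 495.
Coefficient = C(12,4) · 3^4 · 4^8 = 495 · 81 · 65536 = 2627665920.

2627665920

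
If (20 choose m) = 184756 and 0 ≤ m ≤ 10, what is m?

10

C(20,m) increases on 0 ≤ m ≤ 10. C(20,9) = 167960 and C(20,10) = 184756, so m = 10.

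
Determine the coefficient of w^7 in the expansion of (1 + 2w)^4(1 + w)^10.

16488

Coefficient of w^7 = Σ_{j} C(4,j)·2^j·C(10,7-j)·1^(7-j) for j from 0 to 4.
= 120 + 1680 + 6048 + 6720 + 1920 = 16488.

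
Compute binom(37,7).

10295472

C(37,7) = (37·36·35·34·33·32·31) / 7! = 51889178880 / 5040 = 10295472.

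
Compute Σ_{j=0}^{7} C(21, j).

198440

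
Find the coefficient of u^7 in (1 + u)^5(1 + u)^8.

1716

(1 + u)^5(1 + u)^8 = (1 + u)^13, so the coefficient of u^7 is C(13,7)·1^7 = 1716·1 = 1716.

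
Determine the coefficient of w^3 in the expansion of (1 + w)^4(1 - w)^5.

4

Coefficient of w^3 = Σ_{j} C(4,j)·1^j·C(5,3-j)·(-1)^(3-j) for j from 0 to 3.
= (-10) + 40 + (-30) + 4 = 4.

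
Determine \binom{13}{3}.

286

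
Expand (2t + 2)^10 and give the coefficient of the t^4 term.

The general term is C(10,j)·(2t)^j·(2)^(10-j); the t^4 term has j = 4.
C(10,4) = 210.
Coefficient = C(10,4) · 2^4 · 2^6 = 210 · 16 · 64 = 215040.

215040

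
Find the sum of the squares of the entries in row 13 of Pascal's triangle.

Σ C(13,k)² is the coefficient of x^13 in (1+x)^13(1+x)^13 = (1+x)^26, i.e. C(26,13) = 10400600.

10400600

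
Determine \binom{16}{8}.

12870

C(16,8) = (16·15·14·13·12·11·10·9) / 8! = 518918400 / 40320 = 12870.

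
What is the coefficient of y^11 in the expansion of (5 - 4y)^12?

-251658240

The general term is C(12,j)·(5)^j·(-4y)^(12-j); the y^11 term has j = 1.
C(12,1) = 12.
Coefficient = C(12,1) · 5^1 · (-4)^11 = 12 · 5 · (-4194304) = -251658240.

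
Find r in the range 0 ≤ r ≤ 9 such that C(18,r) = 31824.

7

C(18,r) increases on 0 ≤ r ≤ 9. C(18,6) = 18564 and C(18,7) = 31824, so r = 7.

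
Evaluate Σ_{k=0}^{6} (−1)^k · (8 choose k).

7

The partial alternating sum Σ_{k=0}^{6} (−1)^k C(8,k) = (−1)^6 C(7,6) = 7.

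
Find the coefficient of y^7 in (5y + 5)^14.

20947265625000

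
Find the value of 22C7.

170544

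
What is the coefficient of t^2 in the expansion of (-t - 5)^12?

644531250

The general term is C(12,j)·(-t)^j·(-5)^(12-j); the t^2 term has j = 2.
C(12,2) = 66.
Coefficient = C(12,2) · (-5)^10 = 66 · 9765625 = 644531250.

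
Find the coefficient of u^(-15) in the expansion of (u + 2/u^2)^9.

2304

General term: C(9,j)·(u)^j·(2/u^2)^(9-j), with u-exponent 1j − 2(9−j) = 3j − 18.
Set 3j − 18 = -15: j = 1.
C(9,1) = 9; 1^1 = 1; 2^8 = 256.
Coefficient = 9 · 1 · 256 = 2304.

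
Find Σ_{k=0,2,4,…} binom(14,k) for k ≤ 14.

8192

Even-k terms of row 14 sum to 2^13 = 8192.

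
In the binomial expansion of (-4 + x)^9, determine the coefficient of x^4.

-129024

The general term is C(9,j)·(-4)^j·(x)^(9-j); the x^4 term has j = 5.
C(9,5) = 126.
Coefficient = C(9,5) · (-4)^5 = 126 · (-1024) = -129024.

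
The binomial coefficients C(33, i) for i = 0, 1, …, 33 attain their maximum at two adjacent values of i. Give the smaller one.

16

For odd n = 33, C(33,i) peaks at i = (n−1)/2 and (n+1)/2; the smaller is 16.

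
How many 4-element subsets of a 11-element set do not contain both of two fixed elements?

All 4-subsets: C(11,4) = 330. Those containing both fixed elements: C(9,2) = 36.
330 − 36 = 294.

294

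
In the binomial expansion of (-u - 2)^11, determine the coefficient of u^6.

-14784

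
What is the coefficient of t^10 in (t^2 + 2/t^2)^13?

11440

General term: C(13,j)·(t^2)^j·(2/t^2)^(13-j), with t-exponent 2j − 2(13−j) = 4j − 26.
Set 4j − 26 = 10: j = 9.
C(13,9) = 715; 1^9 = 1; 2^4 = 16.
Coefficient = 715 · 1 · 16 = 11440.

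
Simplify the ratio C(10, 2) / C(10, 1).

C(n,k+1)/C(n,k) = (n−k)/(k+1) = (10−1)/(1+1) = 9/2.

9/2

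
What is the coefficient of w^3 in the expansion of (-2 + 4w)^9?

The general term is C(9,j)·(-2)^j·(4w)^(9-j); the w^3 term has j = 6.
C(9,6) = 84.
Coefficient = C(9,6) · (-2)^6 · 4^3 = 84 · 64 · 64 = 344064.

344064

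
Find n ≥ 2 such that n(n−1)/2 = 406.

n(n−1)/2 = 406 ⇒ n(n−1) = 812. Since 29·28 = 812, n = 29.

29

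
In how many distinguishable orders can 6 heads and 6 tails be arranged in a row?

924

Choose positions for the heads: C(12,6) = 924.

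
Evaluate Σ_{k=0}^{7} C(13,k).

5812

1 + 13 + 78 + 286 + 715 + 1287 + 1716 + 1716 = 5812.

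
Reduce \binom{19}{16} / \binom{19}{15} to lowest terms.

1/4

C(n,k+1)/C(n,k) = (n−k)/(k+1) = (19−15)/(15+1) = 4/16 = 1/4.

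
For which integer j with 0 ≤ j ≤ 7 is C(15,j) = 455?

3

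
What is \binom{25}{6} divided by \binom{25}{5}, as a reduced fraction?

C(n,k+1)/C(n,k) = (n−k)/(k+1) = (25−5)/(5+1) = 20/6 = 10/3.

10/3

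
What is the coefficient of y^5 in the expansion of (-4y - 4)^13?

-86369107968

The general term is C(13,j)·(-4y)^j·(-4)^(13-j); the y^5 term has j = 5.
C(13,5) = 1287.
Coefficient = C(13,5) · (-4)^5 · (-4)^8 = 1287 · (-1024) · 65536 = -86369107968.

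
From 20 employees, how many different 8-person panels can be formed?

This is C(20,8) = 125970.

125970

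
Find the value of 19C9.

C(19,9) = (19·18·17·16·15·14·13·12·11) / 9! = 33522128640 / 362880 = 92378.

92378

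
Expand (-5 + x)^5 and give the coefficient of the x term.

3125

The general term is C(5,j)·(-5)^j·(x)^(5-j); the x^1 term has j = 4.
C(5,4) = 5.
Coefficient = C(5,4) · (-5)^4 = 5 · 625 = 3125.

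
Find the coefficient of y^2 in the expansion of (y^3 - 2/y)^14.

1025024

General term: C(14,j)·(y^3)^j·(-2/y)^(14-j), with y-exponent 3j − 1(14−j) = 4j − 14.
Set 4j − 14 = 2: j = 4.
C(14,4) = 1001; 1^4 = 1; (-2)^10 = 1024.
Coefficient = 1001 · 1 · 1024 = 1025024.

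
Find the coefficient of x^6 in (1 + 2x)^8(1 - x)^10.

Coefficient of x^6 = Σ_{j} C(8,j)·2^j·C(10,6-j)·(-1)^(6-j) for j from 0 to 6.
= 210 + (-4032) + 23520 + (-53760) + 50400 + (-17920) + 1792 = 210.

210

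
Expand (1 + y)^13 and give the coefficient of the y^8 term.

The general term is C(13,j)·(1)^j·(y)^(13-j); the y^8 term has j = 5.
C(13,5) = 1287.
Coefficient = C(13,5) = 1287.

1287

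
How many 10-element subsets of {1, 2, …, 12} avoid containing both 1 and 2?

21

All 10-subsets: C(12,10) = 66. Those containing both fixed elements: C(10,8) = 45.
66 − 45 = 21.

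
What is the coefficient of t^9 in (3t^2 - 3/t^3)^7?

General term: C(7,j)·(3t^2)^j·(-3/t^3)^(7-j), with t-exponent 2j − 3(7−j) = 5j − 21.
Set 5j − 21 = 9: j = 6.
C(7,6) = 7; 3^6 = 729; (-3)^1 = -3.
Coefficient = 7 · 729 · (-3) = -15309.

-15309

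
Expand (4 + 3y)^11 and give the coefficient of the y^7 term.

184757760

The general term is C(11,j)·(4)^j·(3y)^(11-j); the y^7 term has j = 4.
C(11,4) = 330.
Coefficient = C(11,4) · 4^4 · 3^7 = 330 · 256 · 2187 = 184757760.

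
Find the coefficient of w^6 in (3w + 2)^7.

The general term is C(7,j)·(3w)^j·(2)^(7-j); the w^6 term has j = 6.
C(7,6) = 7.
Coefficient = C(7,6) · 3^6 · 2^1 = 7 · 729 · 2 = 10206.

10206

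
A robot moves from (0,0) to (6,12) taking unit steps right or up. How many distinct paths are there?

Each path is a sequence of 18 steps with 6 rights: C(18,6) = 18564.

18564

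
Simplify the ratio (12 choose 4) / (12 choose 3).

C(n,k+1)/C(n,k) = (n−k)/(k+1) = (12−3)/(3+1) = 9/4.

9/4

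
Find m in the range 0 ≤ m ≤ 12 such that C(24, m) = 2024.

C(24,m) increases on 0 ≤ m ≤ 12. C(24,2) = 276 and C(24,3) = 2024, so m = 3.

3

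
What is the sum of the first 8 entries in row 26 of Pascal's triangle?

971712

1 + 26 + 325 + 2600 + 14950 + 65780 + 230230 + 657800 = 971712.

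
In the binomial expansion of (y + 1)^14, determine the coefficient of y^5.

The general term is C(14,j)·(y)^j·(1)^(14-j); the y^5 term has j = 5.
C(14,5) = 2002.
Coefficient = C(14,5) = 2002.

2002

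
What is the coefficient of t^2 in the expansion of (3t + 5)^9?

25312500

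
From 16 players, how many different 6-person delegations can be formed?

8008

This is C(16,6) = 8008.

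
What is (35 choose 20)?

C(35,20) = C(35,15) by symmetry.
C(35,15) = (35·34·33·32·31·30·29·28·27·26·25·24·23·22·21) / 15! = 4247252019052922880000 / 1307674368000 = 3247943160.

3247943160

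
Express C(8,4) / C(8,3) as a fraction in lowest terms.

C(n,k+1)/C(n,k) = (n−k)/(k+1) = (8−3)/(3+1) = 5/4.

5/4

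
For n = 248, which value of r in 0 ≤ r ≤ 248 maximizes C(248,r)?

C(248,r) is maximized at r = 248/2 = 124.

124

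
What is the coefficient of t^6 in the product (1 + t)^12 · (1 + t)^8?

38760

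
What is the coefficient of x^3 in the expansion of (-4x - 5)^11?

The general term is C(11,j)·(-4x)^j·(-5)^(11-j); the x^3 term has j = 3.
C(11,3) = 165.
Coefficient = C(11,3) · (-4)^3 · (-5)^8 = 165 · (-64) · 390625 = -4125000000.

-4125000000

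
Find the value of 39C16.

37711260990

C(39,16) = (39·38·37·36·35·34·33·32·31·30·29·28·27·26·25·24) / 16! = 789024790105300869120000 / 20922789888000 = 37711260990.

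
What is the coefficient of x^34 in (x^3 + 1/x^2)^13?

General term: C(13,j)·(x^3)^j·(1/x^2)^(13-j), with x-exponent 3j − 2(13−j) = 5j − 26.
Set 5j − 26 = 34: j = 12.
C(13,12) = 13; 1^12 = 1; 1^1 = 1.
Coefficient = 13 · 1 · 1 = 13.

13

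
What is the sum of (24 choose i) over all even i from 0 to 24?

8388608

Half of (1+1)^24 + (1−1)^24 gives the even-index sum: 2^23 = 8388608.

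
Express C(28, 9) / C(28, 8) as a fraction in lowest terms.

20/9

C(n,k+1)/C(n,k) = (n−k)/(k+1) = (28−8)/(8+1) = 20/9.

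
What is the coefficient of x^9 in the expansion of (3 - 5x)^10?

-58593750

The general term is C(10,j)·(3)^j·(-5x)^(10-j); the x^9 term has j = 1.
C(10,1) = 10.
Coefficient = C(10,1) · 3^1 · (-5)^9 = 10 · 3 · (-1953125) = -58593750.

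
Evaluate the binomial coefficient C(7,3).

35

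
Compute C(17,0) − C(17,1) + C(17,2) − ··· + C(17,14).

120

The partial alternating sum Σ_{k=0}^{14} (−1)^k C(17,k) = (−1)^14 C(16,14) = 120.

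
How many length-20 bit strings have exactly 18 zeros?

190

Choose the 18 positions: C(20,18) = 190.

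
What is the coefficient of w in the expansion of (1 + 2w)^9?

The general term is C(9,j)·(1)^j·(2w)^(9-j); the w^1 term has j = 8.
C(9,8) = 9.
Coefficient = C(9,8) · 2^1 = 9 · 2 = 18.

18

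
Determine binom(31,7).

2629575

C(31,7) = (31·30·29·28·27·26·25) / 7! = 13253058000 / 5040 = 2629575.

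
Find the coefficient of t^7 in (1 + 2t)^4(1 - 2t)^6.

Coefficient of t^7 = Σ_{j} C(4,j)·2^j·C(6,7-j)·(-2)^(7-j) for j from 1 to 4.
= 512 + (-4608) + 7680 + (-2560) = 1024.

1024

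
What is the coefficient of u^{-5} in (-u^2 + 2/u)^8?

-1024

General term: C(8,j)·(-u^2)^j·(2/u)^(8-j), with u-exponent 2j − 1(8−j) = 3j − 8.
Set 3j − 8 = -5: j = 1.
C(8,1) = 8; (-1)^1 = -1; 2^7 = 128.
Coefficient = 8 · (-1) · 128 = -1024.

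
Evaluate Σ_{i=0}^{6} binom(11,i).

1 + 11 + 55 + 165 + 330 + 462 + 462 = 1486.

1486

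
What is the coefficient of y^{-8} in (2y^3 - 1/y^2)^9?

General term: C(9,j)·(2y^3)^j·(-1/y^2)^(9-j), with y-exponent 3j − 2(9−j) = 5j − 18.
Set 5j − 18 = -8: j = 2.
C(9,2) = 36; 2^2 = 4; (-1)^7 = -1.
Coefficient = 36 · 4 · (-1) = -144.

-144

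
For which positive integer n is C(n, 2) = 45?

10

n(n−1)/2 = 45 ⇒ n(n−1) = 90. Since 10·9 = 90, n = 10.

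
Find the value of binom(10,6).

210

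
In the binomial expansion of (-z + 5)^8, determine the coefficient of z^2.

437500

The general term is C(8,j)·(-z)^j·(5)^(8-j); the z^2 term has j = 2.
C(8,2) = 28.
Coefficient = C(8,2) · 5^6 = 28 · 15625 = 437500.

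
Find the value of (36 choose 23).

C(36,23) = C(36,13) by symmetry.
C(36,13) = (36·35·34·33·32·31·30·29·28·27·26·25·24) / 13! = 14389334903623680000 / 6227020800 = 2310789600.

2310789600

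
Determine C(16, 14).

120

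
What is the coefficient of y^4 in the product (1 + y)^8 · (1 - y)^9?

Coefficient of y^4 = Σ_{j} C(8,j)·1^j·C(9,4-j)·(-1)^(4-j) for j from 0 to 4.
= 126 + (-672) + 1008 + (-504) + 70 = 28.

28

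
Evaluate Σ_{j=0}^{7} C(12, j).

3302

1 + 12 + 66 + 220 + 495 + 792 + 924 + 792 = 3302.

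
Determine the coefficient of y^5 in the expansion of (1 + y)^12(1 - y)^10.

Coefficient of y^5 = Σ_{j} C(12,j)·1^j·C(10,5-j)·(-1)^(5-j) for j from 0 to 5.
= (-252) + 2520 + (-7920) + 9900 + (-4950) + 792 = 90.

90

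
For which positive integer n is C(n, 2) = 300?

n(n−1)/2 = 300 ⇒ n(n−1) = 600. Since 25·24 = 600, n = 25.

25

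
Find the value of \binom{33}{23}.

92561040

C(33,23) = C(33,10) by symmetry.
C(33,10) = (33·32·31·30·29·28·27·26·25·24) / 10! = 335885501952000 / 3628800 = 92561040.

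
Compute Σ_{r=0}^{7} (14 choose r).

1 + 14 + 91 + 364 + 1001 + 2002 + 3003 + 3432 = 9908.

9908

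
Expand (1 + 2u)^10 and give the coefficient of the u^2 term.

The general term is C(10,j)·(1)^j·(2u)^(10-j); the u^2 term has j = 8.
C(10,8) = 45.
Coefficient = C(10,8) · 2^2 = 45 · 4 = 180.

180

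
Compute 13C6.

1716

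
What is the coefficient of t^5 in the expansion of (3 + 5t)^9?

31893750

The general term is C(9,j)·(3)^j·(5t)^(9-j); the t^5 term has j = 4.
C(9,4) = 126.
Coefficient = C(9,4) · 3^4 · 5^5 = 126 · 81 · 3125 = 31893750.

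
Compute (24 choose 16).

735471

C(24,16) = C(24,8) by symmetry.
C(24,8) = (24·23·22·21·20·19·18·17) / 8! = 29654190720 / 40320 = 735471.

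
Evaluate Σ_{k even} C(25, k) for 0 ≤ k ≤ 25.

Half of (1+1)^25 + (1−1)^25 gives the even-index sum: 2^24 = 16777216.

16777216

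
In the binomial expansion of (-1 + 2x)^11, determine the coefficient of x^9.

The general term is C(11,j)·(-1)^j·(2x)^(11-j); the x^9 term has j = 2.
C(11,2) = 55.
Coefficient = C(11,2) · 2^9 = 55 · 512 = 28160.

28160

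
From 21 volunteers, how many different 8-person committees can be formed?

203490

This is C(21,8) = 203490.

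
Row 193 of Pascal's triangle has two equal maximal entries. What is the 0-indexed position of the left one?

96

For odd n = 193, C(193,m) peaks at m = (n−1)/2 and (n+1)/2; the smaller is 96.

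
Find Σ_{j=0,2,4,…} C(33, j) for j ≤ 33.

4294967296

Even-j terms of row 33 sum to 2^32 = 4294967296.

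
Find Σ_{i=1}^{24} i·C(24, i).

201326592

Differentiating (1+x)^24 and setting x=1: Σ i·C(24,i) = 24·2^23 = 201326592.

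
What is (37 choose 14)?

C(37,14) = (37·36·35·34·33·32·31·30·29·28·27·26·25·24) / 14! = 532405391434076160000 / 87178291200 = 6107086800.

6107086800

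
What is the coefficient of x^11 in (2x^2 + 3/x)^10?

414720

General term: C(10,j)·(2x^2)^j·(3/x)^(10-j), with x-exponent 2j − 1(10−j) = 3j − 10.
Set 3j − 10 = 11: j = 7.
C(10,7) = 120; 2^7 = 128; 3^3 = 27.
Coefficient = 120 · 128 · 27 = 414720.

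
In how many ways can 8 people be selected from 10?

This is C(10,8) = 45.

45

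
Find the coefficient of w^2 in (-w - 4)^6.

The general term is C(6,j)·(-w)^j·(-4)^(6-j); the w^2 term has j = 2.
C(6,2) = 15.
Coefficient = C(6,2) · (-4)^4 = 15 · 256 = 3840.

3840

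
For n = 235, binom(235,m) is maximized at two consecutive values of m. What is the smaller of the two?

117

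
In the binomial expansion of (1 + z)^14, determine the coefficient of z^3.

364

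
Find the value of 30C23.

C(30,23) = C(30,7) by symmetry.
C(30,7) = (30·29·28·27·26·25·24) / 7! = 10260432000 / 5040 = 2035800.

2035800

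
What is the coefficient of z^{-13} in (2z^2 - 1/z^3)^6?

-12

General term: C(6,j)·(2z^2)^j·(-1/z^3)^(6-j), with z-exponent 2j − 3(6−j) = 5j − 18.
Set 5j − 18 = -13: j = 1.
C(6,1) = 6; 2^1 = 2; (-1)^5 = -1.
Coefficient = 6 · 2 · (-1) = -12.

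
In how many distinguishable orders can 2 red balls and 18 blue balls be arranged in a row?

Choose positions for the red balls: C(20,2) = 190.

190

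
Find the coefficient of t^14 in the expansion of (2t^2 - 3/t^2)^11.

General term: C(11,j)·(2t^2)^j·(-3/t^2)^(11-j), with t-exponent 2j − 2(11−j) = 4j − 22.
Set 4j − 22 = 14: j = 9.
C(11,9) = 55; 2^9 = 512; (-3)^2 = 9.
Coefficient = 55 · 512 · 9 = 253440.

253440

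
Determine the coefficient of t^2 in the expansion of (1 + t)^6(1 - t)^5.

-5

Coefficient of t^2 = Σ_{j} C(6,j)·1^j·C(5,2-j)·(-1)^(2-j) for j from 0 to 2.
= 10 + (-30) + 15 = -5.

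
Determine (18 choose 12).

18564

C(18,12) = C(18,6) by symmetry.
C(18,6) = (18·17·16·15·14·13) / 6! = 13366080 / 720 = 18564.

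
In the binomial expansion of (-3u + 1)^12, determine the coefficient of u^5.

-192456

The general term is C(12,j)·(-3u)^j·(1)^(12-j); the u^5 term has j = 5.
C(12,5) = 792.
Coefficient = C(12,5) · (-3)^5 = 792 · (-243) = -192456.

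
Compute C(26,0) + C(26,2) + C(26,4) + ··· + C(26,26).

33554432

Half of (1+1)^26 + (1−1)^26 gives the even-index sum: 2^25 = 33554432.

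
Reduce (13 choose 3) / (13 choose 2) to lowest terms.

C(n,k+1)/C(n,k) = (n−k)/(k+1) = (13−2)/(2+1) = 11/3.

11/3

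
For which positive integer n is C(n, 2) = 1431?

54

n(n−1)/2 = 1431 ⇒ n(n−1) = 2862. Since 54·53 = 2862, n = 54.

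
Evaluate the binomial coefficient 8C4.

70

C(8,4) = (8·7·6·5) / 4! = 1680 / 24 = 70.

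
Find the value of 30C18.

86493225

C(30,18) = C(30,12) by symmetry.
C(30,12) = (30·29·28·27·26·25·24·23·22·21·20·19) / 12! = 41430393164160000 / 479001600 = 86493225.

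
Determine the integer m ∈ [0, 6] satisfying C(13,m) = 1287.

5

C(13,m) increases on 0 ≤ m ≤ 6. C(13,4) = 715 and C(13,5) = 1287, so m = 5.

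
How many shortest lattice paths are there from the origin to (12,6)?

Each path is a sequence of 18 steps with 12 rights: C(18,12) = 18564.

18564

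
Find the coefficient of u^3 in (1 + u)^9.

84

The general term is C(9,j)·(1)^j·(u)^(9-j); the u^3 term has j = 6.
C(9,6) = 84.
Coefficient = C(9,6) = 84.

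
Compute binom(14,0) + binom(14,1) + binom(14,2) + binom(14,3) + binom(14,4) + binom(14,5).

3473

1 + 14 + 91 + 364 + 1001 + 2002 = 3473.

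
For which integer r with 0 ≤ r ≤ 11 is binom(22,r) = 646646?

10

C(22,r) increases on 0 ≤ r ≤ 11. C(22,9) = 497420 and C(22,10) = 646646, so r = 10.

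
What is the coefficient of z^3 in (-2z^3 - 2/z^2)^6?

General term: C(6,j)·(-2z^3)^j·(-2/z^2)^(6-j), with z-exponent 3j − 2(6−j) = 5j − 12.
Set 5j − 12 = 3: j = 3.
C(6,3) = 20; (-2)^3 = -8; (-2)^3 = -8.
Coefficient = 20 · (-8) · (-8) = 1280.

1280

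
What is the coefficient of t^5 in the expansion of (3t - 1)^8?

The general term is C(8,j)·(3t)^j·(-1)^(8-j); the t^5 term has j = 5.
C(8,5) = 56.
Coefficient = C(8,5) · 3^5 · (-1)^3 = 56 · 243 · (-1) = -13608.

-13608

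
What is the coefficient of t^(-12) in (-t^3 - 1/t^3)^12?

495

General term: C(12,j)·(-t^3)^j·(-1/t^3)^(12-j), with t-exponent 3j − 3(12−j) = 6j − 36.
Set 6j − 36 = -12: j = 4.
C(12,4) = 495; (-1)^4 = 1; (-1)^8 = 1.
Coefficient = 495 · 1 · 1 = 495.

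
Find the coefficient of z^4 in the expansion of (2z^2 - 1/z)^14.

192192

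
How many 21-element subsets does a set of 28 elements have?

C(28,21) = C(28,7) by symmetry.
C(28,7) = (28·27·26·25·24·23·22) / 7! = 5967561600 / 5040 = 1184040.

1184040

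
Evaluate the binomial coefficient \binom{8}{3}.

56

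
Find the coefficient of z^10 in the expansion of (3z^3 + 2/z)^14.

General term: C(14,j)·(3z^3)^j·(2/z)^(14-j), with z-exponent 3j − 1(14−j) = 4j − 14.
Set 4j − 14 = 10: j = 6.
C(14,6) = 3003; 3^6 = 729; 2^8 = 256.
Coefficient = 3003 · 729 · 256 = 560431872.

560431872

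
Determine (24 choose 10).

1961256

C(24,10) = (24·23·22·21·20·19·18·17·16·15) / 10! = 7117005772800 / 3628800 = 1961256.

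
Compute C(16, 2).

C(16,2) = (16·15) / 2! = 240 / 2 = 120.

120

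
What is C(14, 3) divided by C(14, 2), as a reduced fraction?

C(n,k+1)/C(n,k) = (n−k)/(k+1) = (14−2)/(2+1) = 12/3 = 4.

4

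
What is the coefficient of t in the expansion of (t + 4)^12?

The general term is C(12,j)·(t)^j·(4)^(12-j); the t^1 term has j = 1.
C(12,1) = 12.
Coefficient = C(12,1) · 4^11 = 12 · 4194304 = 50331648.

50331648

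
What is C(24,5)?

C(24,5) = (24·23·22·21·20) / 5! = 5100480 / 120 = 42504.

42504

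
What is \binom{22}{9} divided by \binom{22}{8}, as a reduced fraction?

14/9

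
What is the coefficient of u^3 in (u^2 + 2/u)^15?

2562560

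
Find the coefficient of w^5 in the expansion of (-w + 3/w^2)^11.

General term: C(11,j)·(-w)^j·(3/w^2)^(11-j), with w-exponent 1j − 2(11−j) = 3j − 22.
Set 3j − 22 = 5: j = 9.
C(11,9) = 55; (-1)^9 = -1; 3^2 = 9.
Coefficient = 55 · (-1) · 9 = -495.

-495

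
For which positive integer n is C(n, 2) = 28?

8

n(n−1)/2 = 28 ⇒ n(n−1) = 56. Since 8·7 = 56, n = 8.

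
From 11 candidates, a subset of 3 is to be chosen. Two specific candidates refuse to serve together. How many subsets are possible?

All 3-subsets: C(11,3) = 165. Those containing both fixed elements: C(9,1) = 9.
165 − 9 = 156.

156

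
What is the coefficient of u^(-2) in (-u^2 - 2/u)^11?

-42240

General term: C(11,j)·(-u^2)^j·(-2/u)^(11-j), with u-exponent 2j − 1(11−j) = 3j − 11.
Set 3j − 11 = -2: j = 3.
C(11,3) = 165; (-1)^3 = -1; (-2)^8 = 256.
Coefficient = 165 · (-1) · 256 = -42240.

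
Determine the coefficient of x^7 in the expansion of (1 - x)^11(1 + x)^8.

Coefficient of x^7 = Σ_{j} C(11,j)·(-1)^j·C(8,7-j)·1^(7-j) for j from 0 to 7.
= 8 + (-308) + 3080 + (-11550) + 18480 + (-12936) + 3696 + (-330) = 140.

140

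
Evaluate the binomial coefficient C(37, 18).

17672631900

C(37,18) = (37·36·35·34·33·32·31·30·29·28·27·26·25·24·23·22·21·20) / 18! = 113146793787569865523200000 / 6402373705728000 = 17672631900.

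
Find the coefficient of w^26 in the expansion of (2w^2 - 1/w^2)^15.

General term: C(15,j)·(2w^2)^j·(-1/w^2)^(15-j), with w-exponent 2j − 2(15−j) = 4j − 30.
Set 4j − 30 = 26: j = 14.
C(15,14) = 15; 2^14 = 16384; (-1)^1 = -1.
Coefficient = 15 · 16384 · (-1) = -245760.

-245760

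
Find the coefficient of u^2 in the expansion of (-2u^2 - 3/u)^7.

General term: C(7,j)·(-2u^2)^j·(-3/u)^(7-j), with u-exponent 2j − 1(7−j) = 3j − 7.
Set 3j − 7 = 2: j = 3.
C(7,3) = 35; (-2)^3 = -8; (-3)^4 = 81.
Coefficient = 35 · (-8) · 81 = -22680.

-22680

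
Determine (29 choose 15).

77558760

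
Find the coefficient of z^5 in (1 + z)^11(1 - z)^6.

16

Coefficient of z^5 = Σ_{j} C(11,j)·1^j·C(6,5-j)·(-1)^(5-j) for j from 0 to 5.
= (-6) + 165 + (-1100) + 2475 + (-1980) + 462 = 16.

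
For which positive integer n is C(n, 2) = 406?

n(n−1)/2 = 406 ⇒ n(n−1) = 812. Since 29·28 = 812, n = 29.

29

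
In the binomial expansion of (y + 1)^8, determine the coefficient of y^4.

The general term is C(8,j)·(y)^j·(1)^(8-j); the y^4 term has j = 4.
C(8,4) = 70.
Coefficient = C(8,4) = 70.

70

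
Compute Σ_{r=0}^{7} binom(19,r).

1 + 19 + 171 + 969 + 3876 + 11628 + 27132 + 50388 = 94184.

94184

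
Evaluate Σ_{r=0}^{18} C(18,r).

262144

The entries of row 18 sum to 2^18 = 262144.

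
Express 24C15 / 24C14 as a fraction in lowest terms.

2/3

C(n,k+1)/C(n,k) = (n−k)/(k+1) = (24−14)/(14+1) = 10/15 = 2/3.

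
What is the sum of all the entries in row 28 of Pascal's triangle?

The entries of row 28 sum to 2^28 = 268435456.

268435456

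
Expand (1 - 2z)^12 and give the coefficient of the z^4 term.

The general term is C(12,j)·(1)^j·(-2z)^(12-j); the z^4 term has j = 8.
C(12,8) = 495.
Coefficient = C(12,8) · (-2)^4 = 495 · 16 = 7920.

7920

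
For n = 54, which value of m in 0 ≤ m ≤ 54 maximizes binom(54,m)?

C(54,m) is maximized at m = 54/2 = 27.

27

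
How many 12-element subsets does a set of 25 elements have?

5200300

C(25,12) = (25·24·23·22·21·20·19·18·17·16·15·14) / 12! = 2490952020480000 / 479001600 = 5200300.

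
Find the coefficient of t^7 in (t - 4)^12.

The general term is C(12,j)·(t)^j·(-4)^(12-j); the t^7 term has j = 7.
C(12,7) = 792.
Coefficient = C(12,7) · (-4)^5 = 792 · (-1024) = -811008.

-811008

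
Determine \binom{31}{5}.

169911

C(31,5) = (31·30·29·28·27) / 5! = 20389320 / 120 = 169911.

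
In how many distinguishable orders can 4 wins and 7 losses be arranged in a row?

Choose positions for the wins: C(11,4) = 330.

330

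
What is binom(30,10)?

30045015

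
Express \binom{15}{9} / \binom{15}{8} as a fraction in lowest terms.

7/9

C(n,k+1)/C(n,k) = (n−k)/(k+1) = (15−8)/(8+1) = 7/9.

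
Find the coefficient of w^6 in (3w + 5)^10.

The general term is C(10,j)·(3w)^j·(5)^(10-j); the w^6 term has j = 6.
C(10,6) = 210.
Coefficient = C(10,6) · 3^6 · 5^4 = 210 · 729 · 625 = 95681250.

95681250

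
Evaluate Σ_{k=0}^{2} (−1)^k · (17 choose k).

The partial alternating sum Σ_{k=0}^{2} (−1)^k C(17,k) = (−1)^2 C(16,2) = 120.

120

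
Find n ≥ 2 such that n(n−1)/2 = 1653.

n(n−1)/2 = 1653 ⇒ n(n−1) = 3306. Since 58·57 = 3306, n = 58.

58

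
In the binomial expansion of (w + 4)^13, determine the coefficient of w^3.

The general term is C(13,j)·(w)^j·(4)^(13-j); the w^3 term has j = 3.
C(13,3) = 286.
Coefficient = C(13,3) · 4^10 = 286 · 1048576 = 299892736.

299892736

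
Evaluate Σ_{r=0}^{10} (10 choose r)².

184756

Σ C(10,r)² is the coefficient of x^10 in (1+x)^10(1+x)^10 = (1+x)^20, i.e. C(20,10) = 184756.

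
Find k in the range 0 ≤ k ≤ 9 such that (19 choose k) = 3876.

4

C(19,k) increases on 0 ≤ k ≤ 9. C(19,3) = 969 and C(19,4) = 3876, so k = 4.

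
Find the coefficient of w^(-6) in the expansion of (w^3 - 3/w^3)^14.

19702683

General term: C(14,j)·(w^3)^j·(-3/w^3)^(14-j), with w-exponent 3j − 3(14−j) = 6j − 42.
Set 6j − 42 = -6: j = 6.
C(14,6) = 3003; 1^6 = 1; (-3)^8 = 6561.
Coefficient = 3003 · 1 · 6561 = 19702683.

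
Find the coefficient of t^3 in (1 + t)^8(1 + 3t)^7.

3101

Coefficient of t^3 = Σ_{j} C(8,j)·1^j·C(7,3-j)·3^(3-j) for j from 0 to 3.
= 945 + 1512 + 588 + 56 = 3101.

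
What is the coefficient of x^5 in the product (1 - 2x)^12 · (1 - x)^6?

-104910

Coefficient of x^5 = Σ_{j} C(12,j)·(-2)^j·C(6,5-j)·(-1)^(5-j) for j from 0 to 5.
= (-6) + (-360) + (-5280) + (-26400) + (-47520) + (-25344) = -104910.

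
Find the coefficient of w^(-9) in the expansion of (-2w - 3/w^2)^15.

General term: C(15,j)·(-2w)^j·(-3/w^2)^(15-j), with w-exponent 1j − 2(15−j) = 3j − 30.
Set 3j − 30 = -9: j = 7.
C(15,7) = 6435; (-2)^7 = -128; (-3)^8 = 6561.
Coefficient = 6435 · (-128) · 6561 = -5404164480.

-5404164480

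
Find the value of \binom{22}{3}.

C(22,3) = (22·21·20) / 3! = 9240 / 6 = 1540.

1540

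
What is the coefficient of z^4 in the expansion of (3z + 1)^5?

405

The general term is C(5,j)·(3z)^j·(1)^(5-j); the z^4 term has j = 4.
C(5,4) = 5.
Coefficient = C(5,4) · 3^4 = 5 · 81 = 405.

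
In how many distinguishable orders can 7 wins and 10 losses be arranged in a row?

19448

Choose positions for the wins: C(17,7) = 19448.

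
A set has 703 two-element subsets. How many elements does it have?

38

n(n−1)/2 = 703 ⇒ n(n−1) = 1406. Since 38·37 = 1406, n = 38.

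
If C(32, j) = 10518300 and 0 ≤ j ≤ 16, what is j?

C(32,j) increases on 0 ≤ j ≤ 16. C(32,7) = 3365856 and C(32,8) = 10518300, so j = 8.

8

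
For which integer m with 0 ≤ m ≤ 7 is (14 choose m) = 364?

C(14,m) increases on 0 ≤ m ≤ 7. C(14,2) = 91 and C(14,3) = 364, so m = 3.

3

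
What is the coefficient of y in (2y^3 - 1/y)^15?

General term: C(15,j)·(2y^3)^j·(-1/y)^(15-j), with y-exponent 3j − 1(15−j) = 4j − 15.
Set 4j − 15 = 1: j = 4.
C(15,4) = 1365; 2^4 = 16; (-1)^11 = -1.
Coefficient = 1365 · 16 · (-1) = -21840.

-21840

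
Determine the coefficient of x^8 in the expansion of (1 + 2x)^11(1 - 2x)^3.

25344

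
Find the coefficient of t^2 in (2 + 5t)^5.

The general term is C(5,j)·(2)^j·(5t)^(5-j); the t^2 term has j = 3.
C(5,3) = 10.
Coefficient = C(5,3) · 2^3 · 5^2 = 10 · 8 · 25 = 2000.

2000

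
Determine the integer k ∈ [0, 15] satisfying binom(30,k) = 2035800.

C(30,k) increases on 0 ≤ k ≤ 15. C(30,6) = 593775 and C(30,7) = 2035800, so k = 7.

7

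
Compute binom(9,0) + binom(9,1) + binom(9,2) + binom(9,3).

130

1 + 9 + 36 + 84 = 130.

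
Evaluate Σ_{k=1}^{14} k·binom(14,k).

114688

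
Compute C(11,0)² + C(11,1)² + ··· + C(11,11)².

705432

By Vandermonde's identity, Σ C(11,j)² = C(22,11) = 705432.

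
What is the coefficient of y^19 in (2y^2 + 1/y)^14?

General term: C(14,j)·(2y^2)^j·(1/y)^(14-j), with y-exponent 2j − 1(14−j) = 3j − 14.
Set 3j − 14 = 19: j = 11.
C(14,11) = 364; 2^11 = 2048; 1^3 = 1.
Coefficient = 364 · 2048 · 1 = 745472.

745472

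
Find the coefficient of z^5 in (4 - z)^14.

-524812288

The general term is C(14,j)·(4)^j·(-z)^(14-j); the z^5 term has j = 9.
C(14,9) = 2002.
Coefficient = C(14,9) · 4^9 · (-1)^5 = 2002 · 262144 · (-1) = -524812288.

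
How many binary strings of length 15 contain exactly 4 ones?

1365

Choose the 4 positions: C(15,4) = 1365.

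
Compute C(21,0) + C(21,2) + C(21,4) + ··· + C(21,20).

1048576

Even-j terms of row 21 sum to 2^20 = 1048576.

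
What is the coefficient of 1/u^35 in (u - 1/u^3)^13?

13

General term: C(13,j)·(u)^j·(-1/u^3)^(13-j), with u-exponent 1j − 3(13−j) = 4j − 39.
Set 4j − 39 = -35: j = 1.
C(13,1) = 13; 1^1 = 1; (-1)^12 = 1.
Coefficient = 13 · 1 · 1 = 13.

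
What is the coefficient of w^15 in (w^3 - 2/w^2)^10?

-960

General term: C(10,j)·(w^3)^j·(-2/w^2)^(10-j), with w-exponent 3j − 2(10−j) = 5j − 20.
Set 5j − 20 = 15: j = 7.
C(10,7) = 120; 1^7 = 1; (-2)^3 = -8.
Coefficient = 120 · 1 · (-8) = -960.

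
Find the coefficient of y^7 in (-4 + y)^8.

The general term is C(8,j)·(-4)^j·(y)^(8-j); the y^7 term has j = 1.
C(8,1) = 8.
Coefficient = C(8,1) · (-4)^1 = 8 · (-4) = -32.

-32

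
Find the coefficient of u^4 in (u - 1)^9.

-126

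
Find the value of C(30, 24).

C(30,24) = C(30,6) by symmetry.
C(30,6) = (30·29·28·27·26·25) / 6! = 427518000 / 720 = 593775.

593775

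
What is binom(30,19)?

54627300

C(30,19) = C(30,11) by symmetry.
C(30,11) = (30·29·28·27·26·25·24·23·22·21·20) / 11! = 2180547008640000 / 39916800 = 54627300.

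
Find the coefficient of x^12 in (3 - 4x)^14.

The general term is C(14,j)·(3)^j·(-4x)^(14-j); the x^12 term has j = 2.
C(14,2) = 91.
Coefficient = C(14,2) · 3^2 · (-4)^12 = 91 · 9 · 16777216 = 13740539904.

13740539904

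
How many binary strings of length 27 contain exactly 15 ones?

Choose the 15 positions: C(27,15) = 17383860.

17383860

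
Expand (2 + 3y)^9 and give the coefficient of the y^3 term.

The general term is C(9,j)·(2)^j·(3y)^(9-j); the y^3 term has j = 6.
C(9,6) = 84.
Coefficient = C(9,6) · 2^6 · 3^3 = 84 · 64 · 27 = 145152.

145152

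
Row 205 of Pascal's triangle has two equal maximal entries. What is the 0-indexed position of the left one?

102

For odd n = 205, C(205,m) peaks at m = (n−1)/2 and (n+1)/2; the lower is 102.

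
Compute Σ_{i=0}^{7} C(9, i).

1 + 9 + 36 + 84 + 126 + 126 + 84 + 36 = 502.

502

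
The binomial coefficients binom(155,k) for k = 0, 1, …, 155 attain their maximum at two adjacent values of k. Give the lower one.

For odd n = 155, C(155,k) peaks at k = (n−1)/2 and (n+1)/2; the lower is 77.

77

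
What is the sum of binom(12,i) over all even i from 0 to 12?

Even-i terms of row 12 sum to 2^11 = 2048.

2048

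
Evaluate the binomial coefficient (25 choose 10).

3268760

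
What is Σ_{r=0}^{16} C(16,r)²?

Σ C(16,r)² is the coefficient of x^16 in (1+x)^16(1+x)^16 = (1+x)^32, i.e. C(32,16) = 601080390.

601080390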